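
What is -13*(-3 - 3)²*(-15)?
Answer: 7020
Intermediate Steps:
-13*(-3 - 3)²*(-15) = -13*(-6)²*(-15) = -13*36*(-15) = -468*(-15) = 7020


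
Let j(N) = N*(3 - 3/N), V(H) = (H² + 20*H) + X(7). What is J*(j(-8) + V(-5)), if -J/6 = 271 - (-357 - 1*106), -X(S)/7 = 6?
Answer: 634176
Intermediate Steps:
X(S) = -42 (X(S) = -7*6 = -42)
V(H) = -42 + H² + 20*H (V(H) = (H² + 20*H) - 42 = -42 + H² + 20*H)
J = -4404 (J = -6*(271 - (-357 - 1*106)) = -6*(271 - (-357 - 106)) = -6*(271 - 1*(-463)) = -6*(271 + 463) = -6*734 = -4404)
J*(j(-8) + V(-5)) = -4404*((-3 + 3*(-8)) + (-42 + (-5)² + 20*(-5))) = -4404*((-3 - 24) + (-42 + 25 - 100)) = -4404*(-27 - 117) = -4404*(-144) = 634176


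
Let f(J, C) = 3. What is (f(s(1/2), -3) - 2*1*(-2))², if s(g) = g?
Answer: 49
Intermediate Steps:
(f(s(1/2), -3) - 2*1*(-2))² = (3 - 2*1*(-2))² = (3 - 2*(-2))² = (3 + 4)² = 7² = 49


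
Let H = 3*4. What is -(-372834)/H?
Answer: 62139/2 ≈ 31070.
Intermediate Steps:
H = 12
-(-372834)/H = -(-372834)/12 = -462*(-269/4) = 62139/2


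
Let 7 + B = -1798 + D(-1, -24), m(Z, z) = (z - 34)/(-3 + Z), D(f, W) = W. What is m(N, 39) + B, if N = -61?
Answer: -117061/64 ≈ -1829.1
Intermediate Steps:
m(Z, z) = (-34 + z)/(-3 + Z)
B = -1829 (B = -7 + (-1798 - 24) = -7 - 1822 = -1829)
m(N, 39) + B = (-34 + 39)/(-3 - 61) - 1829 = 5/(-64) - 1829 = -1/64*5 - 1829 = -5/64 - 1829 = -117061/64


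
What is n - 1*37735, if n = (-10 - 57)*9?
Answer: -38338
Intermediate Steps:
n = -603 (n = -67*9 = -603)
n - 1*37735 = -603 - 1*37735 = -603 - 37735 = -38338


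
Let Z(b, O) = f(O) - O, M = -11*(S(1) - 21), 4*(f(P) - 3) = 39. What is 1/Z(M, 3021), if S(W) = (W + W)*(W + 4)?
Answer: -4/12033 ≈ -0.00033242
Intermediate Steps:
f(P) = 51/4 (f(P) = 3 + (¼)*39 = 3 + 39/4 = 51/4)
S(W) = 2*W*(4 + W) (S(W) = (2*W)*(4 + W) = 2*W*(4 + W))
M = 121 (M = -11*(2*1*(4 + 1) - 21) = -11*(2*1*5 - 21) = -11*(10 - 21) = -11*(-11) = 121)
Z(b, O) = 51/4 - O
1/Z(M, 3021) = 1/(51/4 - 1*3021) = 1/(51/4 - 3021) = 1/(-12033/4) = -4/12033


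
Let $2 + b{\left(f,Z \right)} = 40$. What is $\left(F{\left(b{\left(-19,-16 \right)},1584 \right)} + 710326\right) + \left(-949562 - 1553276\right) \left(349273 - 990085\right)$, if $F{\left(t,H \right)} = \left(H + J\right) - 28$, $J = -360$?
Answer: $1603849335978$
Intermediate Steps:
$b{\left(f,Z \right)} = 38$ ($b{\left(f,Z \right)} = -2 + 40 = 38$)
$F{\left(t,H \right)} = -388 + H$ ($F{\left(t,H \right)} = \left(H - 360\right) - 28 = \left(-360 + H\right) - 28 = -388 + H$)
$\left(F{\left(b{\left(-19,-16 \right)},1584 \right)} + 710326\right) + \left(-949562 - 1553276\right) \left(349273 - 990085\right) = \left(\left(-388 + 1584\right) + 710326\right) + \left(-949562 - 1553276\right) \left(349273 - 990085\right) = \left(1196 + 710326\right) - -1603848624456 = 711522 + 1603848624456 = 1603849335978$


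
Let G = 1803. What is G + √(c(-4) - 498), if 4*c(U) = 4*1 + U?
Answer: 1803 + I*√498 ≈ 1803.0 + 22.316*I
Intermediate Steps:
c(U) = 1 + U/4 (c(U) = (4*1 + U)/4 = (4 + U)/4 = 1 + U/4)
G + √(c(-4) - 498) = 1803 + √((1 + (¼)*(-4)) - 498) = 1803 + √((1 - 1) - 498) = 1803 + √(0 - 498) = 1803 + √(-498) = 1803 + I*√498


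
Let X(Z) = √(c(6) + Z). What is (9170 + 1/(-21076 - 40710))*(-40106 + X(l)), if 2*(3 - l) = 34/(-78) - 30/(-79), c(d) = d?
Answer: -11361580993807/30893 + 566577619*√342798222/380725332 ≈ -3.6774e+8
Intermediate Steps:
l = 18659/6162 (l = 3 - (34/(-78) - 30/(-79))/2 = 3 - (34*(-1/78) - 30*(-1/79))/2 = 3 - (-17/39 + 30/79)/2 = 3 - ½*(-173/3081) = 3 + 173/6162 = 18659/6162 ≈ 3.0281)
X(Z) = √(6 + Z)
(9170 + 1/(-21076 - 40710))*(-40106 + X(l)) = (9170 + 1/(-21076 - 40710))*(-40106 + √(6 + 18659/6162)) = (9170 + 1/(-61786))*(-40106 + √(55631/6162)) = (9170 - 1/61786)*(-40106 + √342798222/6162) = 566577619*(-40106 + √342798222/6162)/61786 = -11361580993807/30893 + 566577619*√342798222/380725332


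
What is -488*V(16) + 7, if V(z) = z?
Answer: -7801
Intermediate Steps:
-488*V(16) + 7 = -488*16 + 7 = -7808 + 7 = -7801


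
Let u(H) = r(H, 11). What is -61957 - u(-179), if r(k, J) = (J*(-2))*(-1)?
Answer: -61979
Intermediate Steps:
r(k, J) = 2*J (r(k, J) = -2*J*(-1) = 2*J)
u(H) = 22 (u(H) = 2*11 = 22)
-61957 - u(-179) = -61957 - 1*22 = -61957 - 22 = -61979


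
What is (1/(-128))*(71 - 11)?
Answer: -15/32 ≈ -0.46875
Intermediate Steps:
(1/(-128))*(71 - 11) = (1*(-1/128))*60 = -1/128*60 = -15/32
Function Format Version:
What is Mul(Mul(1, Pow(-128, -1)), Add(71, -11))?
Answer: Rational(-15, 32) ≈ -0.46875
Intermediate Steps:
Mul(Mul(1, Pow(-128, -1)), Add(71, -11)) = Mul(Mul(1, Rational(-1, 128)), 60) = Mul(Rational(-1, 128), 60) = Rational(-15, 32)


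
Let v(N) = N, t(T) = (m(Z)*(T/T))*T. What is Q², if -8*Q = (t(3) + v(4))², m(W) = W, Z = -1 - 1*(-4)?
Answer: 28561/64 ≈ 446.27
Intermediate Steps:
Z = 3 (Z = -1 + 4 = 3)
t(T) = 3*T (t(T) = (3*(T/T))*T = (3*1)*T = 3*T)
Q = -169/8 (Q = -(3*3 + 4)²/8 = -(9 + 4)²/8 = -⅛*13² = -⅛*169 = -169/8 ≈ -21.125)
Q² = (-169/8)² = 28561/64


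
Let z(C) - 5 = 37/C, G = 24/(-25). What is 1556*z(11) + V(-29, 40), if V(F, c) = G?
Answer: 3578536/275 ≈ 13013.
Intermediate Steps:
G = -24/25 (G = 24*(-1/25) = -24/25 ≈ -0.96000)
V(F, c) = -24/25
z(C) = 5 + 37/C
1556*z(11) + V(-29, 40) = 1556*(5 + 37/11) - 24/25 = 1556*(92/11) - 24/25 = 143152/11 - 24/25 = 3578536/275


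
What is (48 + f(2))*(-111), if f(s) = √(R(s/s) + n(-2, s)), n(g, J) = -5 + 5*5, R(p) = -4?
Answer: -5772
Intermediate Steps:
n(g, J) = 20 (n(g, J) = -5 + 25 = 20)
f(s) = 4 (f(s) = √(-4 + 20) = √16 = 4)
(48 + f(2))*(-111) = (48 + 4)*(-111) = 52*(-111) = -5772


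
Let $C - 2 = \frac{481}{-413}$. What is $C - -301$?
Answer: $\frac{124658}{413} \approx 301.84$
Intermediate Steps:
$C = \frac{345}{413}$ ($C = 2 + \frac{481}{-413} = 2 + 481 \left(- \frac{1}{413}\right) = 2 - \frac{481}{413} = \frac{345}{413} \approx 0.83535$)
$C - -301 = \frac{345}{413} - -301 = \frac{345}{413} + 301 = \frac{124658}{413}$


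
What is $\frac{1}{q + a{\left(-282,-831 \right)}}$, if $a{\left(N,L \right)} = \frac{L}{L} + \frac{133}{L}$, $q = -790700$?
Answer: $- \frac{831}{657071002} \approx -1.2647 \cdot 10^{-6}$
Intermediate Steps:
$a{\left(N,L \right)} = 1 + \frac{133}{L}$
$\frac{1}{q + a{\left(-282,-831 \right)}} = \frac{1}{-790700 + \frac{133 - 831}{-831}} = \frac{1}{-790700 - - \frac{698}{831}} = \frac{1}{-790700 + \frac{698}{831}} = \frac{1}{- \frac{657071002}{831}} = - \frac{831}{657071002}$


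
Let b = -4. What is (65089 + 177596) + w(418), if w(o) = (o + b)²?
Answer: 414081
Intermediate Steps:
w(o) = (-4 + o)² (w(o) = (o - 4)² = (-4 + o)²)
(65089 + 177596) + w(418) = (65089 + 177596) + (-4 + 418)² = 242685 + 414² = 242685 + 171396 = 414081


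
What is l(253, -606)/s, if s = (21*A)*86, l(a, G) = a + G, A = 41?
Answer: -353/74046 ≈ -0.0047673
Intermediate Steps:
l(a, G) = G + a
s = 74046 (s = (21*41)*86 = 861*86 = 74046)
l(253, -606)/s = (-606 + 253)/74046 = -353*1/74046 = -353/74046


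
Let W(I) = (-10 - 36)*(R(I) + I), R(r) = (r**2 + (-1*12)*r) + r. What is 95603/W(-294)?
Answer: -95603/4111296 ≈ -0.023254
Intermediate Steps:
R(r) = r**2 - 11*r (R(r) = (r**2 - 12*r) + r = r**2 - 11*r)
W(I) = -46*I - 46*I*(-11 + I) (W(I) = (-10 - 36)*(I*(-11 + I) + I) = -46*(I + I*(-11 + I)) = -46*I - 46*I*(-11 + I))
95603/W(-294) = 95603/((46*(-294)*(10 - 1*(-294)))) = 95603/((46*(-294)*(10 + 294))) = 95603/((46*(-294)*304)) = 95603/(-4111296) = 95603*(-1/4111296) = -95603/4111296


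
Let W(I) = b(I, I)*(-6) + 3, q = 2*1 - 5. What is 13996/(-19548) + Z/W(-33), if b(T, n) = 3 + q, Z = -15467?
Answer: -25199242/4887 ≈ -5156.4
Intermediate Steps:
q = -3 (q = 2 - 5 = -3)
b(T, n) = 0 (b(T, n) = 3 - 3 = 0)
W(I) = 3 (W(I) = 0*(-6) + 3 = 0 + 3 = 3)
13996/(-19548) + Z/W(-33) = 13996/(-19548) - 15467/3 = 13996*(-1/19548) - 15467*1/3 = -3499/4887 - 15467/3 = -25199242/4887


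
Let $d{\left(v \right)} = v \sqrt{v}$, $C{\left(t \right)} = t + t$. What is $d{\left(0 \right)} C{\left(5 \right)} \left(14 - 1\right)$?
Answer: $0$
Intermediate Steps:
$C{\left(t \right)} = 2 t$
$d{\left(v \right)} = v^{\frac{3}{2}}$
$d{\left(0 \right)} C{\left(5 \right)} \left(14 - 1\right) = 0^{\frac{3}{2}} \cdot 2 \cdot 5 \left(14 - 1\right) = 0 \cdot 10 \left(14 - 1\right) = 0 \cdot 13 = 0$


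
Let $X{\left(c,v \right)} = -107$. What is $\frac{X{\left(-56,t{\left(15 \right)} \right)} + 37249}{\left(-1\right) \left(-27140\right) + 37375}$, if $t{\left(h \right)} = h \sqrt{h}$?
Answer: $\frac{37142}{64515} \approx 0.57571$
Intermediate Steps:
$t{\left(h \right)} = h^{\frac{3}{2}}$
$\frac{X{\left(-56,t{\left(15 \right)} \right)} + 37249}{\left(-1\right) \left(-27140\right) + 37375} = \frac{-107 + 37249}{\left(-1\right) \left(-27140\right) + 37375} = \frac{37142}{27140 + 37375} = \frac{37142}{64515}$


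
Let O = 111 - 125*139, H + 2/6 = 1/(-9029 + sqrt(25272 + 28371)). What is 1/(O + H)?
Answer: -12658602597303/218542336176955093 + 9*sqrt(53643)/218542336176955093 ≈ -5.7923e-5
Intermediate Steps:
H = -1/3 + 1/(-9029 + sqrt(53643)) (H = -1/3 + 1/(-9029 + sqrt(25272 + 28371)) = -1/3 + 1/(-9029 + sqrt(53643)) ≈ -0.33345)
O = -17264 (O = 111 - 17375 = -17264)
1/(O + H) = 1/(-17264 + (-81496285/244407594 - sqrt(53643)/81469198)) = 1/(-4219534199101/244407594 - sqrt(53643)/81469198)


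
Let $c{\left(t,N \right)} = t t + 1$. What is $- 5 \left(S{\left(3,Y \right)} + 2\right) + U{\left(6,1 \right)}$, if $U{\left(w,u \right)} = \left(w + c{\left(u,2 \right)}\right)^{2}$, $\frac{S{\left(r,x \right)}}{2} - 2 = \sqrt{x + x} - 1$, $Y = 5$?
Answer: $44 - 10 \sqrt{10} \approx 12.377$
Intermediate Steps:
$c{\left(t,N \right)} = 1 + t^{2}$ ($c{\left(t,N \right)} = t^{2} + 1 = 1 + t^{2}$)
$S{\left(r,x \right)} = 2 + 2 \sqrt{2} \sqrt{x}$ ($S{\left(r,x \right)} = 4 + 2 \left(\sqrt{x + x} - 1\right) = 4 + 2 \left(\sqrt{2 x} - 1\right) = 4 + 2 \left(\sqrt{2} \sqrt{x} - 1\right) = 4 + 2 \left(-1 + \sqrt{2} \sqrt{x}\right) = 4 + \left(-2 + 2 \sqrt{2} \sqrt{x}\right) = 2 + 2 \sqrt{2} \sqrt{x}$)
$U{\left(w,u \right)} = \left(1 + w + u^{2}\right)^{2}$ ($U{\left(w,u \right)} = \left(w + \left(1 + u^{2}\right)\right)^{2} = \left(1 + w + u^{2}\right)^{2}$)
$- 5 \left(S{\left(3,Y \right)} + 2\right) + U{\left(6,1 \right)} = - 5 \left(\left(2 + 2 \sqrt{2} \sqrt{5}\right) + 2\right) + \left(1 + 6 + 1^{2}\right)^{2} = - 5 \left(\left(2 + 2 \sqrt{10}\right) + 2\right) + \left(1 + 6 + 1\right)^{2} = - 5 \left(4 + 2 \sqrt{10}\right) + 8^{2} = \left(-20 - 10 \sqrt{10}\right) + 64 = 44 - 10 \sqrt{10}$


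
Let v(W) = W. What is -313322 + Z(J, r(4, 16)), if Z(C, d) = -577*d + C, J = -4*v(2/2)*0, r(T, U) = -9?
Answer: -308129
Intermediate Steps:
J = 0 (J = -8/2*0 = -4*1*0 = -4*0 = 0)
Z(C, d) = C - 577*d
-313322 + Z(J, r(4, 16)) = -313322 + (0 - 577*(-9)) = -313322 + (0 + 5193) = -313322 + 5193 = -308129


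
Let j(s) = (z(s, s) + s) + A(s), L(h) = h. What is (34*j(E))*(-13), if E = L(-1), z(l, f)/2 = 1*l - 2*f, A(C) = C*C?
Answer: -884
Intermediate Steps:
A(C) = C²
z(l, f) = -4*f + 2*l (z(l, f) = 2*(1*l - 2*f) = 2*(l - 2*f) = -4*f + 2*l)
E = -1
j(s) = s² - s (j(s) = ((-4*s + 2*s) + s) + s² = (-2*s + s) + s² = -s + s² = s² - s)
(34*j(E))*(-13) = (34*(-(-1 - 1)))*(-13) = (34*(-1*(-2)))*(-13) = (34*2)*(-13) = 68*(-13) = -884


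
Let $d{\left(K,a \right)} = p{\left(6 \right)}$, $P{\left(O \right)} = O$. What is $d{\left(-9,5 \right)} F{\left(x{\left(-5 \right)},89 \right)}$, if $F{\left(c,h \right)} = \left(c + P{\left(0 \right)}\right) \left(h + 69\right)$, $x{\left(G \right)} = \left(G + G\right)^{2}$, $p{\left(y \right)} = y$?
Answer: $94800$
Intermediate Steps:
$x{\left(G \right)} = 4 G^{2}$ ($x{\left(G \right)} = \left(2 G\right)^{2} = 4 G^{2}$)
$F{\left(c,h \right)} = c \left(69 + h\right)$ ($F{\left(c,h \right)} = \left(c + 0\right) \left(h + 69\right) = c \left(69 + h\right)$)
$d{\left(K,a \right)} = 6$
$d{\left(-9,5 \right)} F{\left(x{\left(-5 \right)},89 \right)} = 6 \cdot 4 \left(-5\right)^{2} \left(69 + 89\right) = 6 \cdot 4 \cdot 25 \cdot 158 = 6 \cdot 100 \cdot 158 = 6 \cdot 15800 = 94800$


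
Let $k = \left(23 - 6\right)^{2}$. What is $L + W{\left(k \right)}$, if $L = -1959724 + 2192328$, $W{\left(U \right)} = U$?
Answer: $232893$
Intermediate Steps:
$k = 289$ ($k = 17^{2} = 289$)
$L = 232604$
$L + W{\left(k \right)} = 232604 + 289 = 232893$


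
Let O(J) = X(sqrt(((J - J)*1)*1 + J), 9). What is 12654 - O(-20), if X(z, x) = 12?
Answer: 12642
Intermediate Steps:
O(J) = 12
12654 - O(-20) = 12654 - 1*12 = 12654 - 12 = 12642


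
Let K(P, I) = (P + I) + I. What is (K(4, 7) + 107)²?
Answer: 15625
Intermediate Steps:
K(P, I) = P + 2*I (K(P, I) = (I + P) + I = P + 2*I)
(K(4, 7) + 107)² = ((4 + 2*7) + 107)² = ((4 + 14) + 107)² = (18 + 107)² = 125² = 15625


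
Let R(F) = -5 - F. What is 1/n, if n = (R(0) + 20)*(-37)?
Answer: -1/555 ≈ -0.0018018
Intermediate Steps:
n = -555 (n = ((-5 - 1*0) + 20)*(-37) = ((-5 + 0) + 20)*(-37) = (-5 + 20)*(-37) = 15*(-37) = -555)
1/n = 1/(-555) = -1/555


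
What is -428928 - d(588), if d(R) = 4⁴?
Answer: -429184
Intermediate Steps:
d(R) = 256
-428928 - d(588) = -428928 - 1*256 = -428928 - 256 = -429184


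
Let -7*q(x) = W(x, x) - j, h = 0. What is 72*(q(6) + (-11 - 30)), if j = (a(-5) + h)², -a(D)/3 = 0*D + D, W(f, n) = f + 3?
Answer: -5112/7 ≈ -730.29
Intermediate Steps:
W(f, n) = 3 + f
a(D) = -3*D (a(D) = -3*(0*D + D) = -3*(0 + D) = -3*D)
j = 225 (j = (-3*(-5) + 0)² = (15 + 0)² = 15² = 225)
q(x) = 222/7 - x/7 (q(x) = -((3 + x) - 1*225)/7 = -((3 + x) - 225)/7 = -(-222 + x)/7 = 222/7 - x/7)
72*(q(6) + (-11 - 30)) = 72*((222/7 - ⅐*6) + (-11 - 30)) = 72*((222/7 - 6/7) - 41) = 72*(216/7 - 41) = 72*(-71/7) = -5112/7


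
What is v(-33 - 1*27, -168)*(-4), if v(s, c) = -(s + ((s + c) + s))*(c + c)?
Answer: 467712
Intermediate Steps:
v(s, c) = -2*c*(c + 3*s) (v(s, c) = -(s + ((c + s) + s))*2*c = -(s + (c + 2*s))*2*c = -(c + 3*s)*2*c = -2*c*(c + 3*s))
v(-33 - 1*27, -168)*(-4) = -2*(-168)*(-168 + 3*(-33 - 1*27))*(-4) = -2*(-168)*(-168 + 3*(-33 - 27))*(-4) = -2*(-168)*(-168 + 3*(-60))*(-4) = -2*(-168)*(-168 - 180)*(-4) = -2*(-168)*(-348)*(-4) = -116928*(-4) = 467712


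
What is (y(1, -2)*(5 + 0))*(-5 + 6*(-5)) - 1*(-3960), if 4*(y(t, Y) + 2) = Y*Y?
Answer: 4135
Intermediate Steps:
y(t, Y) = -2 + Y²/4 (y(t, Y) = -2 + (Y*Y)/4 = -2 + Y²/4)
(y(1, -2)*(5 + 0))*(-5 + 6*(-5)) - 1*(-3960) = ((-2 + (¼)*(-2)²)*(5 + 0))*(-5 + 6*(-5)) - 1*(-3960) = ((-2 + (¼)*4)*5)*(-5 - 30) + 3960 = ((-2 + 1)*5)*(-35) + 3960 = -1*5*(-35) + 3960 = -5*(-35) + 3960 = 175 + 3960 = 4135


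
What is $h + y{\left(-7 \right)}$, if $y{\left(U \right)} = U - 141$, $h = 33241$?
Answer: $33093$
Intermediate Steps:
$y{\left(U \right)} = -141 + U$
$h + y{\left(-7 \right)} = 33241 - 148 = 33093$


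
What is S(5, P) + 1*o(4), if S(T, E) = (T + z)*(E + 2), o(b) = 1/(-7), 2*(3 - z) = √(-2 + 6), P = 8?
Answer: 489/7 ≈ 69.857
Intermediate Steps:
z = 2 (z = 3 - √(-2 + 6)/2 = 3 - √4/2 = 3 - ½*2 = 3 - 1 = 2)
o(b) = -⅐
S(T, E) = (2 + E)*(2 + T) (S(T, E) = (T + 2)*(E + 2) = (2 + T)*(2 + E) = (2 + E)*(2 + T))
S(5, P) + 1*o(4) = (4 + 2*8 + 2*5 + 8*5) + 1*(-⅐) = (4 + 16 + 10 + 40) - ⅐ = 70 - ⅐ = 489/7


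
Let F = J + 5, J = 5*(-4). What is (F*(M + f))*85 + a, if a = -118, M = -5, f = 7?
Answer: -2668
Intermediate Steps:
J = -20
F = -15 (F = -20 + 5 = -15)
(F*(M + f))*85 + a = -15*(-5 + 7)*85 - 118 = -15*2*85 - 118 = -30*85 - 118 = -2550 - 118 = -2668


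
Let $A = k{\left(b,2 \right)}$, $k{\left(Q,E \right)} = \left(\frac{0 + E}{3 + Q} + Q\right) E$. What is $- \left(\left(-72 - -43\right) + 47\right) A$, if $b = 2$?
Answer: $- \frac{432}{5} \approx -86.4$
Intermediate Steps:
$k{\left(Q,E \right)} = E \left(Q + \frac{E}{3 + Q}\right)$ ($k{\left(Q,E \right)} = \left(\frac{E}{3 + Q} + Q\right) E = \left(Q + \frac{E}{3 + Q}\right) E = E \left(Q + \frac{E}{3 + Q}\right)$)
$A = \frac{24}{5}$ ($A = \frac{2 \left(2 + 2^{2} + 3 \cdot 2\right)}{3 + 2} = \frac{2 \left(2 + 4 + 6\right)}{5} = 2 \cdot \frac{1}{5} \cdot 12 = \frac{24}{5} \approx 4.8$)
$- \left(\left(-72 - -43\right) + 47\right) A = - \frac{\left(\left(-72 - -43\right) + 47\right) 24}{5} = - \frac{\left(\left(-72 + 43\right) + 47\right) 24}{5} = - \frac{\left(-29 + 47\right) 24}{5} = - \frac{18 \cdot 24}{5} = \left(-1\right) \frac{432}{5} = - \frac{432}{5}$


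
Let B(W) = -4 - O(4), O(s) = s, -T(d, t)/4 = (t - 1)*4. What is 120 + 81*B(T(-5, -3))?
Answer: -528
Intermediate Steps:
T(d, t) = 16 - 16*t (T(d, t) = -4*(t - 1)*4 = -4*(-1 + t)*4 = -4*(-4 + 4*t) = 16 - 16*t)
B(W) = -8 (B(W) = -4 - 1*4 = -4 - 4 = -8)
120 + 81*B(T(-5, -3)) = 120 + 81*(-8) = 120 - 648 = -528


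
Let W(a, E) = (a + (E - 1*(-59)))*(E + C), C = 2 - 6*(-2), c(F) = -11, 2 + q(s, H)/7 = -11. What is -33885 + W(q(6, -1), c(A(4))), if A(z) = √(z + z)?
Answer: -34014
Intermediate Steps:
q(s, H) = -91 (q(s, H) = -14 + 7*(-11) = -14 - 77 = -91)
A(z) = √2*√z (A(z) = √(2*z) = √2*√z)
C = 14 (C = 2 + 12 = 14)
W(a, E) = (14 + E)*(59 + E + a) (W(a, E) = (a + (E - 1*(-59)))*(E + 14) = (a + (E + 59))*(14 + E) = (a + (59 + E))*(14 + E) = (59 + E + a)*(14 + E) = (14 + E)*(59 + E + a))
-33885 + W(q(6, -1), c(A(4))) = -33885 + (826 + (-11)² + 14*(-91) + 73*(-11) - 11*(-91)) = -33885 + (826 + 121 - 1274 - 803 + 1001) = -33885 - 129 = -34014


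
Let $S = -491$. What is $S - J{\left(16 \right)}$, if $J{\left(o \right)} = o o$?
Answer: $-747$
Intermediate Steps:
$J{\left(o \right)} = o^{2}$
$S - J{\left(16 \right)} = -491 - 16^{2} = -491 - 256 = -747$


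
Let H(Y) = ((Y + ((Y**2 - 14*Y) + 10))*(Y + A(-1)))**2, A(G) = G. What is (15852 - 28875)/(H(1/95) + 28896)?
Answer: -3191033897203125/7103743464896672 ≈ -0.44920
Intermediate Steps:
H(Y) = (-1 + Y)**2*(10 + Y**2 - 13*Y)**2 (H(Y) = ((Y + ((Y**2 - 14*Y) + 10))*(Y - 1))**2 = ((Y + (10 + Y**2 - 14*Y))*(-1 + Y))**2 = ((10 + Y**2 - 13*Y)*(-1 + Y))**2 = ((-1 + Y)*(10 + Y**2 - 13*Y))**2 = (-1 + Y)**2*(10 + Y**2 - 13*Y)**2)
(15852 - 28875)/(H(1/95) + 28896) = (15852 - 28875)/((-1 + 1/95)**2*(10 + (1/95)**2 - 13/95)**2 + 28896) = -13023/((-1 + 1/95)**2*(10 + (1/95)**2 - 13*1/95)**2 + 28896) = -13023/((-94/95)**2*(10 + 1/9025 - 13/95)**2 + 28896) = -13023/(8836*(89016/9025)**2/9025 + 28896) = -13023/((8836/9025)*(7923848256/81450625) + 28896) = -13023/(70015123190016/735091890625 + 28896) = -13023/21311230394690016/735091890625 = -13023*735091890625/21311230394690016 = -3191033897203125/7103743464896672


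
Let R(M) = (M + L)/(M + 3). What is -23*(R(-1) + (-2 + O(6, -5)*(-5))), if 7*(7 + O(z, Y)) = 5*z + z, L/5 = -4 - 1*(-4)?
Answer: -2185/14 ≈ -156.07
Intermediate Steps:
L = 0 (L = 5*(-4 - 1*(-4)) = 5*(-4 + 4) = 5*0 = 0)
O(z, Y) = -7 + 6*z/7 (O(z, Y) = -7 + (5*z + z)/7 = -7 + (6*z)/7 = -7 + 6*z/7)
R(M) = M/(3 + M) (R(M) = (M + 0)/(M + 3) = M/(3 + M))
-23*(R(-1) + (-2 + O(6, -5)*(-5))) = -23*(-1/(3 - 1) + (-2 + (-7 + (6/7)*6)*(-5))) = -23*(-1/2 + (-2 + (-7 + 36/7)*(-5))) = -23*(-1*1/2 + (-2 - 13/7*(-5))) = -23*(-1/2 + (-2 + 65/7)) = -23*(-1/2 + 51/7) = -23*95/14 = -2185/14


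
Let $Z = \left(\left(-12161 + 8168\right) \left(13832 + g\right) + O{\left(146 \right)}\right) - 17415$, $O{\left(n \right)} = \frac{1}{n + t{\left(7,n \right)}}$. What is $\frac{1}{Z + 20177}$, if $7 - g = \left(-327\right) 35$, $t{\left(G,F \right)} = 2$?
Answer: $- \frac{148}{14941524999} \approx -9.9053 \cdot 10^{-9}$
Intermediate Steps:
$g = 11452$ ($g = 7 - \left(-327\right) 35 = 7 - -11445 = 7 + 11445 = 11452$)
$O{\left(n \right)} = \frac{1}{2 + n}$ ($O{\left(n \right)} = \frac{1}{n + 2} = \frac{1}{2 + n}$)
$Z = - \frac{14944511195}{148}$ ($Z = \left(\left(-12161 + 8168\right) \left(13832 + 11452\right) + \frac{1}{2 + 146}\right) - 17415 = \left(\left(-3993\right) 25284 + \frac{1}{148}\right) - 17415 = \left(-100959012 + \frac{1}{148}\right) - 17415 = - \frac{14941933775}{148} - 17415 = - \frac{14944511195}{148} \approx -1.0098 \cdot 10^{8}$)
$\frac{1}{Z + 20177} = \frac{1}{- \frac{14944511195}{148} + 20177} = \frac{1}{- \frac{14941524999}{148}} = - \frac{148}{14941524999}$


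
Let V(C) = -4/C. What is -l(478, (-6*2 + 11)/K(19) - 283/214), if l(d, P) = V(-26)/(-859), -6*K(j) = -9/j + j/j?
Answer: 2/11167 ≈ 0.00017910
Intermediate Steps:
K(j) = -⅙ + 3/(2*j) (K(j) = -(-9/j + j/j)/6 = -(-9/j + 1)/6 = -(1 - 9/j)/6 = -⅙ + 3/(2*j))
l(d, P) = -2/11167 (l(d, P) = -4/(-26)/(-859) = -4*(-1/26)*(-1/859) = (2/13)*(-1/859) = -2/11167)
-l(478, (-6*2 + 11)/K(19) - 283/214) = -1*(-2/11167) = 2/11167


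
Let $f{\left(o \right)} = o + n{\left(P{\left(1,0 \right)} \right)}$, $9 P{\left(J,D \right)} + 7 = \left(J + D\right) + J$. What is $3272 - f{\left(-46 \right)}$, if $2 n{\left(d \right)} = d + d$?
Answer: $\frac{29867}{9} \approx 3318.6$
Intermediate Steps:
$P{\left(J,D \right)} = - \frac{7}{9} + \frac{D}{9} + \frac{2 J}{9}$ ($P{\left(J,D \right)} = - \frac{7}{9} + \frac{\left(J + D\right) + J}{9} = - \frac{7}{9} + \frac{\left(D + J\right) + J}{9} = - \frac{7}{9} + \frac{D + 2 J}{9} = - \frac{7}{9} + \left(\frac{D}{9} + \frac{2 J}{9}\right) = - \frac{7}{9} + \frac{D}{9} + \frac{2 J}{9}$)
$n{\left(d \right)} = d$ ($n{\left(d \right)} = \frac{d + d}{2} = \frac{2 d}{2} = d$)
$f{\left(o \right)} = - \frac{5}{9} + o$ ($f{\left(o \right)} = o + \left(- \frac{7}{9} + \frac{1}{9} \cdot 0 + \frac{2}{9} \cdot 1\right) = o + \left(- \frac{7}{9} + 0 + \frac{2}{9}\right) = o - \frac{5}{9} = - \frac{5}{9} + o$)
$3272 - f{\left(-46 \right)} = 3272 - \left(- \frac{5}{9} - 46\right) = 3272 - - \frac{419}{9} = 3272 + \frac{419}{9} = \frac{29867}{9}$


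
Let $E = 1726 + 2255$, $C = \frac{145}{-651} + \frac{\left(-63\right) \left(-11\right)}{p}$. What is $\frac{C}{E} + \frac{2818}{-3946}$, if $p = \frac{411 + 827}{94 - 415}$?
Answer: $- \frac{4806768724651}{6330250498194} \approx -0.75933$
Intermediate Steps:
$p = - \frac{1238}{321}$ ($p = \frac{1238}{-321} = 1238 \left(- \frac{1}{321}\right) = - \frac{1238}{321} \approx -3.8567$)
$C = - \frac{144996413}{805938}$ ($C = \frac{145}{-651} + \frac{\left(-63\right) \left(-11\right)}{- \frac{1238}{321}} = 145 \left(- \frac{1}{651}\right) + 693 \left(- \frac{321}{1238}\right) = - \frac{145}{651} - \frac{222453}{1238} = - \frac{144996413}{805938} \approx -179.91$)
$E = 3981$
$\frac{C}{E} + \frac{2818}{-3946} = - \frac{144996413}{805938 \cdot 3981} + \frac{2818}{-3946} = \left(- \frac{144996413}{805938}\right) \frac{1}{3981} + 2818 \left(- \frac{1}{3946}\right) = - \frac{144996413}{3208439178} - \frac{1409}{1973} = - \frac{4806768724651}{6330250498194}$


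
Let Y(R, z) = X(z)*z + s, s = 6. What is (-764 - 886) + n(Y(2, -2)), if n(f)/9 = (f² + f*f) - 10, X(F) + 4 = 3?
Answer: -588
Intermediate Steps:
X(F) = -1 (X(F) = -4 + 3 = -1)
Y(R, z) = 6 - z (Y(R, z) = -z + 6 = 6 - z)
n(f) = -90 + 18*f² (n(f) = 9*((f² + f*f) - 10) = 9*((f² + f²) - 10) = 9*(2*f² - 10) = 9*(-10 + 2*f²) = -90 + 18*f²)
(-764 - 886) + n(Y(2, -2)) = (-764 - 886) + (-90 + 18*(6 - 1*(-2))²) = -1650 + (-90 + 18*(6 + 2)²) = -1650 + (-90 + 18*8²) = -1650 + (-90 + 18*64) = -1650 + (-90 + 1152) = -1650 + 1062 = -588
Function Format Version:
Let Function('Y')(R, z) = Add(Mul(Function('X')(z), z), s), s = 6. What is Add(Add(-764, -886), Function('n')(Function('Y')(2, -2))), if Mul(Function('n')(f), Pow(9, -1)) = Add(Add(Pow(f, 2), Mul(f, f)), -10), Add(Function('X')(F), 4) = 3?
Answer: -588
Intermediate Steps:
Function('X')(F) = -1 (Function('X')(F) = Add(-4, 3) = -1)
Function('Y')(R, z) = Add(6, Mul(-1, z)) (Function('Y')(R, z) = Add(Mul(-1, z), 6) = Add(6, Mul(-1, z)))
Function('n')(f) = Add(-90, Mul(18, Pow(f, 2))) (Function('n')(f) = Mul(9, Add(Add(Pow(f, 2), Mul(f, f)), -10)) = Mul(9, Add(Add(Pow(f, 2), Pow(f, 2)), -10)) = Mul(9, Add(Mul(2, Pow(f, 2)), -10)) = Mul(9, Add(-10, Mul(2, Pow(f, 2)))) = Add(-90, Mul(18, Pow(f, 2))))
Add(Add(-764, -886), Function('n')(Function('Y')(2, -2))) = Add(Add(-764, -886), Add(-90, Mul(18, Pow(Add(6, Mul(-1, -2)), 2)))) = Add(-1650, Add(-90, Mul(18, Pow(Add(6, 2), 2)))) = Add(-1650, Add(-90, Mul(18, Pow(8, 2)))) = Add(-1650, Add(-90, Mul(18, 64))) = Add(-1650, Add(-90, 1152)) = Add(-1650, 1062) = -588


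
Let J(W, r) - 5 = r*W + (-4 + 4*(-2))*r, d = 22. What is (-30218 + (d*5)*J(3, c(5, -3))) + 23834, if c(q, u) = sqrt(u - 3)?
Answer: -5834 - 990*I*sqrt(6) ≈ -5834.0 - 2425.0*I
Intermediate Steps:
c(q, u) = sqrt(-3 + u)
J(W, r) = 5 - 12*r + W*r (J(W, r) = 5 + (r*W + (-4 + 4*(-2))*r) = 5 + (W*r + (-4 - 8)*r) = 5 + (W*r - 12*r) = 5 + (-12*r + W*r) = 5 - 12*r + W*r)
(-30218 + (d*5)*J(3, c(5, -3))) + 23834 = (-30218 + (22*5)*(5 - 12*sqrt(-3 - 3) + 3*sqrt(-3 - 3))) + 23834 = (-30218 + 110*(5 - 12*I*sqrt(6) + 3*sqrt(-6))) + 23834 = (-30218 + 110*(5 - 12*I*sqrt(6) + 3*(I*sqrt(6)))) + 23834 = (-30218 + 110*(5 - 12*I*sqrt(6) + 3*I*sqrt(6))) + 23834 = (-30218 + 110*(5 - 9*I*sqrt(6))) + 23834 = (-30218 + (550 - 990*I*sqrt(6))) + 23834 = (-29668 - 990*I*sqrt(6)) + 23834 = -5834 - 990*I*sqrt(6)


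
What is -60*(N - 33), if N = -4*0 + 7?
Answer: 1560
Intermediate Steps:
N = 7 (N = 0 + 7 = 7)
-60*(N - 33) = -60*(7 - 33) = -60*(-26) = 1560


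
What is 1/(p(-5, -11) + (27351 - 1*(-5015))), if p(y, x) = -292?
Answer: 1/32074 ≈ 3.1178e-5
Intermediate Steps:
1/(p(-5, -11) + (27351 - 1*(-5015))) = 1/(-292 + (27351 - 1*(-5015))) = 1/(-292 + (27351 + 5015)) = 1/(-292 + 32366) = 1/32074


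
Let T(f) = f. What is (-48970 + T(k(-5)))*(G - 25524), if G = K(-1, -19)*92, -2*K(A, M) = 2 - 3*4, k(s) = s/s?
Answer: 1227359016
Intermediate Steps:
k(s) = 1
K(A, M) = 5 (K(A, M) = -(2 - 3*4)/2 = -(2 - 12)/2 = -1/2*(-10) = 5)
G = 460 (G = 5*92 = 460)
(-48970 + T(k(-5)))*(G - 25524) = (-48970 + 1)*(460 - 25524) = -48969*(-25064) = 1227359016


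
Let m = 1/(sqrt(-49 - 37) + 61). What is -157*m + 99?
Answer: 367316/3807 + 157*I*sqrt(86)/3807 ≈ 96.484 + 0.38244*I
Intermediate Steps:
m = 1/(61 + I*sqrt(86)) (m = 1/(sqrt(-86) + 61) = 1/(I*sqrt(86) + 61) = 1/(61 + I*sqrt(86)) ≈ 0.016023 - 0.0024359*I)
-157*m + 99 = -157*(61/3807 - I*sqrt(86)/3807) + 99 = (-9577/3807 + 157*I*sqrt(86)/3807) + 99 = 367316/3807 + 157*I*sqrt(86)/3807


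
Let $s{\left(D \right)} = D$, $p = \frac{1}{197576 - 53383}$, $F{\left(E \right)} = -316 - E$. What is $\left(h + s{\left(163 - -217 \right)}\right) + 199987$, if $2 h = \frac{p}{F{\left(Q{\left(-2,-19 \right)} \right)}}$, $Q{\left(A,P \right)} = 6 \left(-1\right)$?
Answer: $\frac{17912741675219}{89399660} \approx 2.0037 \cdot 10^{5}$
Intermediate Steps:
$Q{\left(A,P \right)} = -6$
$p = \frac{1}{144193} \approx 6.9352 \cdot 10^{-6}$
$h = - \frac{1}{89399660}$ ($h = \frac{\frac{1}{144193} \frac{1}{-316 - -6}}{2} = \frac{\frac{1}{144193} \frac{1}{-316 + 6}}{2} = \frac{\frac{1}{144193} \frac{1}{-310}}{2} = \frac{\frac{1}{144193} \left(- \frac{1}{310}\right)}{2} = \frac{1}{2} \left(- \frac{1}{44699830}\right) = - \frac{1}{89399660} \approx -1.1186 \cdot 10^{-8}$)
$\left(h + s{\left(163 - -217 \right)}\right) + 199987 = \left(- \frac{1}{89399660} + \left(163 - -217\right)\right) + 199987 = \left(- \frac{1}{89399660} + \left(163 + 217\right)\right) + 199987 = \left(- \frac{1}{89399660} + 380\right) + 199987 = \frac{33971870799}{89399660} + 199987 = \frac{17912741675219}{89399660}$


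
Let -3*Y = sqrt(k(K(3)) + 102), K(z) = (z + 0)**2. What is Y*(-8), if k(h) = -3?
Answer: 8*sqrt(11) ≈ 26.533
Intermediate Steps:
K(z) = z**2
Y = -sqrt(11) (Y = -sqrt(-3 + 102)/3 = -sqrt(11) ≈ -3.3166)
Y*(-8) = -sqrt(11)*(-8) = 8*sqrt(11)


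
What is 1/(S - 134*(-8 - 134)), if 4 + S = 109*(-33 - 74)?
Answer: 1/7361 ≈ 0.00013585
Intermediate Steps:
S = -11667 (S = -4 + 109*(-33 - 74) = -4 + 109*(-107) = -4 - 11663 = -11667)
1/(S - 134*(-8 - 134)) = 1/(-11667 - 134*(-8 - 134)) = 1/(-11667 - 134*(-142)) = 1/(-11667 + 19028) = 1/7361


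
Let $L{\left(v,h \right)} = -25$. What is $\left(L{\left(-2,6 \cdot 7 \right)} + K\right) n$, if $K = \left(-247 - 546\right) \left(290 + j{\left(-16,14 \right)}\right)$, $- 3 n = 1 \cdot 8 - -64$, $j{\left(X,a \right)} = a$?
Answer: $5786328$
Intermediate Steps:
$n = -24$ ($n = - \frac{1 \cdot 8 - -64}{3} = - \frac{8 + 64}{3} = \left(- \frac{1}{3}\right) 72 = -24$)
$K = -241072$ ($K = \left(-247 - 546\right) \left(290 + 14\right) = \left(-793\right) 304 = -241072$)
$\left(L{\left(-2,6 \cdot 7 \right)} + K\right) n = \left(-25 - 241072\right) \left(-24\right) = \left(-241097\right) \left(-24\right) = 5786328$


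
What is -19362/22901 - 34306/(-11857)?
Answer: 556066472/271537157 ≈ 2.0478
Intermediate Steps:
-19362/22901 - 34306/(-11857) = -19362*1/22901 - 34306*(-1/11857) = -19362/22901 + 34306/11857 = 556066472/271537157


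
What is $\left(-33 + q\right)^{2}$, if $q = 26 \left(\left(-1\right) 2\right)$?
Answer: $7225$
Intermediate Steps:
$q = -52$ ($q = 26 \left(-2\right) = -52$)
$\left(-33 + q\right)^{2} = \left(-33 - 52\right)^{2} = \left(-85\right)^{2} = 7225$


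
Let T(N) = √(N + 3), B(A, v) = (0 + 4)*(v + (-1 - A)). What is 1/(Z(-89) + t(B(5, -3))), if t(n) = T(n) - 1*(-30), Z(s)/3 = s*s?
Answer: 721/17154754 - I*√33/566106882 ≈ 4.2029e-5 - 1.0147e-8*I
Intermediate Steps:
B(A, v) = -4 - 4*A + 4*v (B(A, v) = 4*(-1 + v - A) = -4 - 4*A + 4*v)
T(N) = √(3 + N)
Z(s) = 3*s² (Z(s) = 3*(s*s) = 3*s²)
t(n) = 30 + √(3 + n) (t(n) = √(3 + n) - 1*(-30) = √(3 + n) + 30 = 30 + √(3 + n))
1/(Z(-89) + t(B(5, -3))) = 1/(3*(-89)² + (30 + √(3 + (-4 - 4*5 + 4*(-3))))) = 1/(3*7921 + (30 + √(3 + (-4 - 20 - 12)))) = 1/(23763 + (30 + √(3 - 36))) = 1/(23763 + (30 + √(-33))) = 1/(23763 + (30 + I*√33)) = 1/(23793 + I*√33)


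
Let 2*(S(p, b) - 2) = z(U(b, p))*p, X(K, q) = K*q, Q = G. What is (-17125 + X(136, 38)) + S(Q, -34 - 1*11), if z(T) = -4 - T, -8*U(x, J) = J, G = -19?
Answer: -190311/16 ≈ -11894.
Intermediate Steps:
Q = -19
U(x, J) = -J/8
S(p, b) = 2 + p*(-4 + p/8)/2 (S(p, b) = 2 + ((-4 - (-1)*p/8)*p)/2 = 2 + ((-4 + p/8)*p)/2 = 2 + (p*(-4 + p/8))/2 = 2 + p*(-4 + p/8)/2)
(-17125 + X(136, 38)) + S(Q, -34 - 1*11) = (-17125 + 136*38) + (2 + (1/16)*(-19)*(-32 - 19)) = (-17125 + 5168) + (2 + (1/16)*(-19)*(-51)) = -11957 + (2 + 969/16) = -11957 + 1001/16 = -190311/16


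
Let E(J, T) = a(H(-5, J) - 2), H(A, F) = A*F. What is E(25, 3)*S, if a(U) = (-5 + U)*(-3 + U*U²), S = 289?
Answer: 78141829128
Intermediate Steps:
a(U) = (-5 + U)*(-3 + U³)
E(J, T) = 21 + (-2 - 5*J)⁴ - 5*(-2 - 5*J)³ + 15*J (E(J, T) = 15 + (-5*J - 2)⁴ - 5*(-5*J - 2)³ - 3*(-5*J - 2) = 15 + (-2 - 5*J)⁴ - 5*(-2 - 5*J)³ - 3*(-2 - 5*J) = 15 + (-2 - 5*J)⁴ - 5*(-2 - 5*J)³ + (6 + 15*J) = 21 + (-2 - 5*J)⁴ - 5*(-2 - 5*J)³ + 15*J)
E(25, 3)*S = (21 + (2 + 5*25)⁴ + 5*(2 + 5*25)³ + 15*25)*289 = (21 + (2 + 125)⁴ + 5*(2 + 125)³ + 375)*289 = (21 + 127⁴ + 5*127³ + 375)*289 = (21 + 260144641 + 5*2048383 + 375)*289 = (21 + 260144641 + 10241915 + 375)*289 = 270386952*289 = 78141829128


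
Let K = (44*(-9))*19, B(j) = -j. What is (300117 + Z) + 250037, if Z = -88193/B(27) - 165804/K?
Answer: 3123075712/5643 ≈ 5.5344e+5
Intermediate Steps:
K = -7524 (K = -396*19 = -7524)
Z = 18556690/5643 (Z = -88193/((-1*27)) - 165804/(-7524) = -88193/(-27) - 165804*(-1/7524) = -88193*(-1/27) + 13817/627 = 88193/27 + 13817/627 = 18556690/5643 ≈ 3288.4)
(300117 + Z) + 250037 = (300117 + 18556690/5643) + 250037 = 1712116921/5643 + 250037 = 3123075712/5643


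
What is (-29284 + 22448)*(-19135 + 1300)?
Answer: 121920060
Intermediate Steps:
(-29284 + 22448)*(-19135 + 1300) = -6836*(-17835) = 121920060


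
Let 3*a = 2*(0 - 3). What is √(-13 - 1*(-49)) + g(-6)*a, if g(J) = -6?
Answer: 18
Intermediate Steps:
a = -2 (a = (2*(0 - 3))/3 = (2*(-3))/3 = (⅓)*(-6) = -2)
√(-13 - 1*(-49)) + g(-6)*a = √(-13 - 1*(-49)) - 6*(-2) = √(-13 + 49) + 12 = √36 + 12 = 6 + 12 = 18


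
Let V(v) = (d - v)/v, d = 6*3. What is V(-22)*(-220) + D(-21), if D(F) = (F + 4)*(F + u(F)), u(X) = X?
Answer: 1114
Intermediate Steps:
d = 18
D(F) = 2*F*(4 + F) (D(F) = (F + 4)*(F + F) = (4 + F)*(2*F) = 2*F*(4 + F))
V(v) = (18 - v)/v
V(-22)*(-220) + D(-21) = ((18 - 1*(-22))/(-22))*(-220) + 2*(-21)*(4 - 21) = -(18 + 22)/22*(-220) + 2*(-21)*(-17) = -1/22*40*(-220) + 714 = -20/11*(-220) + 714 = 400 + 714 = 1114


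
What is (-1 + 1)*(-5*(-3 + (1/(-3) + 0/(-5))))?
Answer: 0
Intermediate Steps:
(-1 + 1)*(-5*(-3 + (1/(-3) + 0/(-5)))) = 0*(-5*(-3 + (1*(-1/3) + 0*(-1/5)))) = 0*(-5*(-3 + (-1/3 + 0))) = 0*(-5*(-3 - 1/3)) = 0*(-5*(-10/3)) = 0*(50/3) = 0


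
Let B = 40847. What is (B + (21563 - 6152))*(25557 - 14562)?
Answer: 618556710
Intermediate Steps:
(B + (21563 - 6152))*(25557 - 14562) = (40847 + (21563 - 6152))*(25557 - 14562) = (40847 + 15411)*10995 = 56258*10995 = 618556710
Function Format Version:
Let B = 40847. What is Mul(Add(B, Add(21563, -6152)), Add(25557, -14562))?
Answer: 618556710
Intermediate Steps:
Mul(Add(B, Add(21563, -6152)), Add(25557, -14562)) = Mul(Add(40847, Add(21563, -6152)), Add(25557, -14562)) = Mul(Add(40847, 15411), 10995) = Mul(56258, 10995) = 618556710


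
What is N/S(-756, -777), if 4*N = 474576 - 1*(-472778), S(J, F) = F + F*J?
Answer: 473677/1173270 ≈ 0.40372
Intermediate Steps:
N = 473677/2 (N = (474576 - 1*(-472778))/4 = (474576 + 472778)/4 = (1/4)*947354 = 473677/2 ≈ 2.3684e+5)
N/S(-756, -777) = 473677/(2*((-777*(1 - 756)))) = 473677/(2*((-777*(-755)))) = (473677/2)/586635 = (473677/2)*(1/586635) = 473677/1173270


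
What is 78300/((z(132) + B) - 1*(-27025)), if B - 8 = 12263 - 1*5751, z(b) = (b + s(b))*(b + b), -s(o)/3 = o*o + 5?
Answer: -3132/549415 ≈ -0.0057006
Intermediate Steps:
s(o) = -15 - 3*o² (s(o) = -3*(o*o + 5) = -3*(o² + 5) = -3*(5 + o²) = -15 - 3*o²)
z(b) = 2*b*(-15 + b - 3*b²) (z(b) = (b + (-15 - 3*b²))*(b + b) = (-15 + b - 3*b²)*(2*b) = 2*b*(-15 + b - 3*b²))
B = 6520 (B = 8 + (12263 - 1*5751) = 8 + (12263 - 5751) = 8 + 6512 = 6520)
78300/((z(132) + B) - 1*(-27025)) = 78300/((2*132*(-15 + 132 - 3*132²) + 6520) - 1*(-27025)) = 78300/((2*132*(-15 + 132 - 3*17424) + 6520) + 27025) = 78300/((2*132*(-15 + 132 - 52272) + 6520) + 27025) = 78300/((2*132*(-52155) + 6520) + 27025) = 78300/((-13768920 + 6520) + 27025) = 78300/(-13762400 + 27025) = 78300/(-13735375) = 78300*(-1/13735375) = -3132/549415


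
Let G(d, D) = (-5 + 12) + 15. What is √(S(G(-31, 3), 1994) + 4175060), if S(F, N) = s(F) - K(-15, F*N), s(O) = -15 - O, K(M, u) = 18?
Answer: √4175005 ≈ 2043.3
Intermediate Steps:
G(d, D) = 22 (G(d, D) = 7 + 15 = 22)
S(F, N) = -33 - F (S(F, N) = (-15 - F) - 1*18 = (-15 - F) - 18 = -33 - F)
√(S(G(-31, 3), 1994) + 4175060) = √((-33 - 1*22) + 4175060) = √((-33 - 22) + 4175060) = √(-55 + 4175060) = √4175005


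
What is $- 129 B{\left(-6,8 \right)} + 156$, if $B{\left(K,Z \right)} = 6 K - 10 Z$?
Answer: $15120$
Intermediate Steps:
$B{\left(K,Z \right)} = - 10 Z + 6 K$
$- 129 B{\left(-6,8 \right)} + 156 = - 129 \left(\left(-10\right) 8 + 6 \left(-6\right)\right) + 156 = - 129 \left(-80 - 36\right) + 156 = \left(-129\right) \left(-116\right) + 156 = 14964 + 156 = 15120$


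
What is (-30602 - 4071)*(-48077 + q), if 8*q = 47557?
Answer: 11686846707/8 ≈ 1.4609e+9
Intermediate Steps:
q = 47557/8 (q = (⅛)*47557 = 47557/8 ≈ 5944.6)
(-30602 - 4071)*(-48077 + q) = (-30602 - 4071)*(-48077 + 47557/8) = -34673*(-337059/8) = 11686846707/8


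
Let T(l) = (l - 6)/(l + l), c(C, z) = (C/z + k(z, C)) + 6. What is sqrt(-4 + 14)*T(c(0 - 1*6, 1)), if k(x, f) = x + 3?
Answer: -sqrt(10)/4 ≈ -0.79057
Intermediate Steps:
k(x, f) = 3 + x
c(C, z) = 9 + z + C/z (c(C, z) = (C/z + (3 + z)) + 6 = (3 + z + C/z) + 6 = 9 + z + C/z)
T(l) = (-6 + l)/(2*l) (T(l) = (-6 + l)/((2*l)) = (-6 + l)*(1/(2*l)) = (-6 + l)/(2*l))
sqrt(-4 + 14)*T(c(0 - 1*6, 1)) = sqrt(-4 + 14)*((-6 + (9 + 1 + (0 - 1*6)/1))/(2*(9 + 1 + (0 - 1*6)/1))) = sqrt(10)*((-6 + (9 + 1 + (0 - 6)*1))/(2*(9 + 1 + (0 - 6)*1))) = sqrt(10)*((-6 + (9 + 1 - 6*1))/(2*(9 + 1 - 6*1))) = sqrt(10)*((-6 + (9 + 1 - 6))/(2*(9 + 1 - 6))) = sqrt(10)*((1/2)*(-6 + 4)/4) = sqrt(10)*((1/2)*(1/4)*(-2)) = sqrt(10)*(-1/4) = -sqrt(10)/4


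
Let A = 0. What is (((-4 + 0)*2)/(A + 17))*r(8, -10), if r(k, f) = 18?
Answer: -144/17 ≈ -8.4706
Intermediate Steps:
(((-4 + 0)*2)/(A + 17))*r(8, -10) = (((-4 + 0)*2)/(0 + 17))*18 = (-4*2/17)*18 = -8*1/17*18 = -8/17*18 = -144/17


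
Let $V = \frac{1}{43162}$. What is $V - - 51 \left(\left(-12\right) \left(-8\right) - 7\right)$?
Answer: $\frac{195912319}{43162} \approx 4539.0$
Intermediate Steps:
$V = \frac{1}{43162} \approx 2.3169 \cdot 10^{-5}$
$V - - 51 \left(\left(-12\right) \left(-8\right) - 7\right) = \frac{1}{43162} - - 51 \left(\left(-12\right) \left(-8\right) - 7\right) = \frac{1}{43162} - - 51 \left(96 - 7\right) = \frac{1}{43162} - \left(-51\right) 89 = \frac{1}{43162} - -4539 = \frac{1}{43162} + 4539 = \frac{195912319}{43162}$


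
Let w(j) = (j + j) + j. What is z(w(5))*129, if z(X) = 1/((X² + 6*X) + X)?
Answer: 43/110 ≈ 0.39091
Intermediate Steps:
w(j) = 3*j (w(j) = 2*j + j = 3*j)
z(X) = 1/(X² + 7*X)
z(w(5))*129 = (1/(((3*5))*(7 + 3*5)))*129 = (1/(15*(7 + 15)))*129 = ((1/15)/22)*129 = ((1/15)*(1/22))*129 = (1/330)*129 = 43/110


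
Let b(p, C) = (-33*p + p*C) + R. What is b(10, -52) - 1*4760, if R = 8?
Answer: -5602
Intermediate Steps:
b(p, C) = 8 - 33*p + C*p (b(p, C) = (-33*p + p*C) + 8 = (-33*p + C*p) + 8 = 8 - 33*p + C*p)
b(10, -52) - 1*4760 = (8 - 33*10 - 52*10) - 1*4760 = (8 - 330 - 520) - 4760 = -842 - 4760 = -5602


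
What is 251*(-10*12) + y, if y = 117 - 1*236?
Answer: -30239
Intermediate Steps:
y = -119 (y = 117 - 236 = -119)
251*(-10*12) + y = 251*(-10*12) - 119 = 251*(-120) - 119 = -30120 - 119 = -30239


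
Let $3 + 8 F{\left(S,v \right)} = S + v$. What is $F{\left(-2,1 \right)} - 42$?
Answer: $- \frac{85}{2} \approx -42.5$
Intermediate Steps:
$F{\left(S,v \right)} = - \frac{3}{8} + \frac{S}{8} + \frac{v}{8}$ ($F{\left(S,v \right)} = - \frac{3}{8} + \frac{S + v}{8} = - \frac{3}{8} + \left(\frac{S}{8} + \frac{v}{8}\right) = - \frac{3}{8} + \frac{S}{8} + \frac{v}{8}$)
$F{\left(-2,1 \right)} - 42 = \left(- \frac{3}{8} + \frac{1}{8} \left(-2\right) + \frac{1}{8} \cdot 1\right) - 42 = \left(- \frac{3}{8} - \frac{1}{4} + \frac{1}{8}\right) - 42 = - \frac{1}{2} - 42 = - \frac{85}{2}$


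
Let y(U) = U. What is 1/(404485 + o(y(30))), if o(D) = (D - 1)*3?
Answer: 1/404572 ≈ 2.4717e-6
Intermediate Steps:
o(D) = -3 + 3*D (o(D) = (-1 + D)*3 = -3 + 3*D)
1/(404485 + o(y(30))) = 1/(404485 + (-3 + 3*30)) = 1/(404485 + (-3 + 90)) = 1/(404485 + 87) = 1/404572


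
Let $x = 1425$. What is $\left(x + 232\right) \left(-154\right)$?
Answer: $-255178$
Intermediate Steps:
$\left(x + 232\right) \left(-154\right) = \left(1425 + 232\right) \left(-154\right) = 1657 \left(-154\right) = -255178$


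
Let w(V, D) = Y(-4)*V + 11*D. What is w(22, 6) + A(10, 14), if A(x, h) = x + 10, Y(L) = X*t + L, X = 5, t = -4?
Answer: -442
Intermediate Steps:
Y(L) = -20 + L (Y(L) = 5*(-4) + L = -20 + L)
w(V, D) = -24*V + 11*D (w(V, D) = (-20 - 4)*V + 11*D = -24*V + 11*D)
A(x, h) = 10 + x
w(22, 6) + A(10, 14) = (-24*22 + 11*6) + (10 + 10) = (-528 + 66) + 20 = -462 + 20 = -442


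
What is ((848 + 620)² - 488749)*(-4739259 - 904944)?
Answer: -9404794353825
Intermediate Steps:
((848 + 620)² - 488749)*(-4739259 - 904944) = (1468² - 488749)*(-5644203) = (2155024 - 488749)*(-5644203) = 1666275*(-5644203) = -9404794353825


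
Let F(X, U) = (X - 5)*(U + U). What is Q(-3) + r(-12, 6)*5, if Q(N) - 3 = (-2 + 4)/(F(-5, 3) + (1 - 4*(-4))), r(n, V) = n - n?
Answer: 127/43 ≈ 2.9535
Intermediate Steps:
F(X, U) = 2*U*(-5 + X) (F(X, U) = (-5 + X)*(2*U) = 2*U*(-5 + X))
r(n, V) = 0
Q(N) = 127/43 (Q(N) = 3 + (-2 + 4)/(2*3*(-5 - 5) + (1 - 4*(-4))) = 3 + 2/(2*3*(-10) + (1 + 16)) = 3 + 2/(-60 + 17) = 3 + 2/(-43) = 3 + 2*(-1/43) = 3 - 2/43 = 127/43)
Q(-3) + r(-12, 6)*5 = 127/43 + 0*5 = 127/43 + 0 = 127/43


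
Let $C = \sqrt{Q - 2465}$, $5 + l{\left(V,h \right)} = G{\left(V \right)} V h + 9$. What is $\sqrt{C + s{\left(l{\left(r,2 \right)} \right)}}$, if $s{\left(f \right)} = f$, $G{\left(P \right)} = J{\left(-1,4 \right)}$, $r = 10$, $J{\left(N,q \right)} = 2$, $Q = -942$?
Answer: $\sqrt{44 + i \sqrt{3407}} \approx 7.6517 + 3.8142 i$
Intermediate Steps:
$G{\left(P \right)} = 2$
$l{\left(V,h \right)} = 4 + 2 V h$ ($l{\left(V,h \right)} = -5 + \left(2 V h + 9\right) = -5 + \left(9 + 2 V h\right) = 4 + 2 V h$)
$C = i \sqrt{3407}$ ($C = \sqrt{-942 - 2465} = \sqrt{-3407} = i \sqrt{3407} \approx 58.37 i$)
$\sqrt{C + s{\left(l{\left(r,2 \right)} \right)}} = \sqrt{i \sqrt{3407} + \left(4 + 2 \cdot 10 \cdot 2\right)} = \sqrt{i \sqrt{3407} + \left(4 + 40\right)} = \sqrt{i \sqrt{3407} + 44} = \sqrt{44 + i \sqrt{3407}}$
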